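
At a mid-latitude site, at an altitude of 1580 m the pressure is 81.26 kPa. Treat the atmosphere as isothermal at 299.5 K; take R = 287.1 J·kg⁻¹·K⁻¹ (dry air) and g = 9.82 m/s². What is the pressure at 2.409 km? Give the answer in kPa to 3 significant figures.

P ≈ 73.9 kPa

Scale height: H = RT/g = 287.1 × 299.5 / 9.82 = 8756.3 m.
Between two levels, P₂ = P₁ exp(−Δz/H) with Δz = z₂ − z₁.
Δz = 2409.0 − 1580.0 = 829.00 m; Δz/H = 829.00/8756.3 = 0.094675.
P₂ = 81.26 × exp(−0.094675) = 81.26 × 0.90967 = 73.920 kPa.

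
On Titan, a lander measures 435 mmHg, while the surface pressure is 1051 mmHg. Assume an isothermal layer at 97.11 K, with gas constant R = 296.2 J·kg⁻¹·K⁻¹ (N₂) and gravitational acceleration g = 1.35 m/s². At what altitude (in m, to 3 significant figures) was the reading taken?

z ≈ 18800 m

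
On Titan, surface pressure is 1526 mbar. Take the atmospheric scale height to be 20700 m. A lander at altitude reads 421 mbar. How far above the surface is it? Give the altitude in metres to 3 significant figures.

Invert the barometric formula: z = H ln(P₀/P).
P₀/P = 1526/421 = 3.6247; ln(3.6247) = 1.2878.
z = 20700 × 1.2878 = 26657 m.

z ≈ 26700 m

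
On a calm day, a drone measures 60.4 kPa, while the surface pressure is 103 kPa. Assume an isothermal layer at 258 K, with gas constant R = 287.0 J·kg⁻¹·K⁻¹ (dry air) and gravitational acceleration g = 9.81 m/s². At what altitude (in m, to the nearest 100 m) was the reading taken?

z ≈ 4000 m

Scale height: H = RT/g = 287.0 × 258 / 9.81 = 7548.0 m.
Invert the barometric formula: z = H ln(P₀/P).
P₀/P = 103/60.4 = 1.7053; ln(1.7053) = 0.53374.
z = 7548.0 × 0.53374 = 4028.7 m.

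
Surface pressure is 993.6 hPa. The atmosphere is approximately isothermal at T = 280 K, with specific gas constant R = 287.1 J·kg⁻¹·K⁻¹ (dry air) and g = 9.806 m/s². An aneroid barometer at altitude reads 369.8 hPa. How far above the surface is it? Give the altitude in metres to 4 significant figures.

z ≈ 8103 m

Scale height: H = RT/g = 287.1 × 280 / 9.806 = 8197.8 m.
Invert the barometric formula: z = H ln(P₀/P).
P₀/P = 993.6/369.8 = 2.6869; ln(2.6869) = 0.98839.
z = 8197.8 × 0.98839 = 8102.6 m.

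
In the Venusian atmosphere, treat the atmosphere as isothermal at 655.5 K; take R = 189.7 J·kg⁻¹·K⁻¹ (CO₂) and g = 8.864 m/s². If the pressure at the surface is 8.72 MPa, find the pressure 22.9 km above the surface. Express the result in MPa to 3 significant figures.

P ≈ 1.70 MPa

Scale height: H = RT/g = 189.7 × 655.5 / 8.864 = 14028 m.
Barometric formula: P = P₀ exp(−z/H).
z/H = 22900/14028 = 1.6324; exp(−1.6324) = 0.19546.
P = 8.72 × 0.19546 = 1.7044 MPa.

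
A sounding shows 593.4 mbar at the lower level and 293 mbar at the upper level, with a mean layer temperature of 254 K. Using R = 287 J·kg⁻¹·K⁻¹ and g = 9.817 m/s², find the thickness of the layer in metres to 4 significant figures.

Δz ≈ 5240 m

Hypsometric equation: Δz = (R T̄/g) ln(P₁/P₂).
R T̄/g = 287 × 254 / 9.817 = 7425.7 m.
ln(593.4/293) = ln(2.0253) = 0.70572.
Δz = 7425.7 × 0.70572 = 5240.5 m.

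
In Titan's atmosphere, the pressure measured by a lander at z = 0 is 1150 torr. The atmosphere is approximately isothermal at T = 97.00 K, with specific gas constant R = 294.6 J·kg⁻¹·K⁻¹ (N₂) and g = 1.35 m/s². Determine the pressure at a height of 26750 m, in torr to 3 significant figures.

Scale height: H = RT/g = 294.6 × 97.00 / 1.35 = 21168 m.
Barometric formula: P = P₀ exp(−z/H).
z/H = 26750/21168 = 1.2637; exp(−1.2637) = 0.28261.
P = 1150 × 0.28261 = 325.00 torr.

P ≈ 325 torr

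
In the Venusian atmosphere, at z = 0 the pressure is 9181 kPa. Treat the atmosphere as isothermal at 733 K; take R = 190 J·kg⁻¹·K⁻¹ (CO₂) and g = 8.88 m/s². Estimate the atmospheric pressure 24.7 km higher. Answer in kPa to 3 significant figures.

P ≈ 1900 kPa

Scale height: H = RT/g = 190 × 733 / 8.88 = 15684 m.
Barometric formula: P = P₀ exp(−z/H).
z/H = 24700/15684 = 1.5749; exp(−1.5749) = 0.20703.
P = 9181 × 0.20703 = 1900.7 kPa.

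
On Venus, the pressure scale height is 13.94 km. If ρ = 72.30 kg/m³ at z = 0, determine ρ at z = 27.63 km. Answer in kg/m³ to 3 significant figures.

In an isothermal atmosphere, density decays like pressure: ρ = ρ₀ exp(−z/H).
z/H = 27630/13940 = 1.9821; exp(−1.9821) = 0.13778.
ρ = 72.30 × 0.13778 = 9.9615 kg/m³.

ρ ≈ 9.96 kg/m³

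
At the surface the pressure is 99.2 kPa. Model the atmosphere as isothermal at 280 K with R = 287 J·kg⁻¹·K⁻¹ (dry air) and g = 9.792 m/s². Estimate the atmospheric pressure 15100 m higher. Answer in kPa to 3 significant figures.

Scale height: H = RT/g = 287 × 280 / 9.792 = 8206.7 m.
Barometric formula: P = P₀ exp(−z/H).
z/H = 15100/8206.7 = 1.8400; exp(−1.8400) = 0.15882.
P = 99.2 × 0.15882 = 15.755 kPa.

P ≈ 15.8 kPa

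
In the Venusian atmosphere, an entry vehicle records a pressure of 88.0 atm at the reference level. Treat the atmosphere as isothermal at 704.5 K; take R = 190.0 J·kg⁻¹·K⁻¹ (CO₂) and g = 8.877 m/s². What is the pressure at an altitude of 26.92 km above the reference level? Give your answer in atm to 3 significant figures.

Scale height: H = RT/g = 190.0 × 704.5 / 8.877 = 15079 m.
Barometric formula: P = P₀ exp(−z/H).
z/H = 26920/15079 = 1.7853; exp(−1.7853) = 0.16775.
P = 88.0 × 0.16775 = 14.762 atm.

P ≈ 14.8 atm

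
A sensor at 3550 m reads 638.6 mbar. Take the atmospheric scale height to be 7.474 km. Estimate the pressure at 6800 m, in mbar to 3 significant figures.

P ≈ 413 mbar

Between two levels, P₂ = P₁ exp(−Δz/H) with Δz = z₂ − z₁.
Δz = 6800.0 − 3550.0 = 3250.0 m; Δz/H = 3250.0/7474.0 = 0.43484.
P₂ = 638.6 × exp(−0.43484) = 638.6 × 0.64737 = 413.41 mbar.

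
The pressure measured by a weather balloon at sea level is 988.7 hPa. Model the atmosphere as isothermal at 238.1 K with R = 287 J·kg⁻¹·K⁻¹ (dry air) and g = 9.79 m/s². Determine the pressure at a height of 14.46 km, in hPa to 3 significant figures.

Scale height: H = RT/g = 287 × 238.1 / 9.79 = 6980.1 m.
Barometric formula: P = P₀ exp(−z/H).
z/H = 14460/6980.1 = 2.0716; exp(−2.0716) = 0.12598.
P = 988.7 × 0.12598 = 124.56 hPa.

P ≈ 125 hPa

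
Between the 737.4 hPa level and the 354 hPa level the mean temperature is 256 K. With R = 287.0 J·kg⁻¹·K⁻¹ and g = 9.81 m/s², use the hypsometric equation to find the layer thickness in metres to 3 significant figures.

Hypsometric equation: Δz = (R T̄/g) ln(P₁/P₂).
R T̄/g = 287.0 × 256 / 9.81 = 7489.5 m.
ln(737.4/354) = ln(2.0831) = 0.73386.
Δz = 7489.5 × 0.73386 = 5496.2 m.

Δz ≈ 5500 m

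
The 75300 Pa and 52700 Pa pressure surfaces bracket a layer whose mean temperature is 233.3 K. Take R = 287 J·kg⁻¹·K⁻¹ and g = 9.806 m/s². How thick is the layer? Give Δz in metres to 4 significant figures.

Hypsometric equation: Δz = (R T̄/g) ln(P₁/P₂).
R T̄/g = 287 × 233.3 / 9.806 = 6828.2 m.
ln(75300/52700) = ln(1.4288) = 0.35683.
Δz = 6828.2 × 0.35683 = 2436.5 m.

Δz ≈ 2437 m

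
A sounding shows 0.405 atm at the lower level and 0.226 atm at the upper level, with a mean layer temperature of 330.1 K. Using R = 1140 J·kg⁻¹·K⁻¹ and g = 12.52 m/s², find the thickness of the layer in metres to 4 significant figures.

Δz ≈ 17530 m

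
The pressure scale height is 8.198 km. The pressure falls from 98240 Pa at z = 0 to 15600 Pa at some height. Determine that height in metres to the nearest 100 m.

Invert the barometric formula: z = H ln(P₀/P).
P₀/P = 98240/15600 = 6.2974; ln(6.2974) = 1.8401.
z = 8198.0 × 1.8401 = 15085 m.

z ≈ 15100 m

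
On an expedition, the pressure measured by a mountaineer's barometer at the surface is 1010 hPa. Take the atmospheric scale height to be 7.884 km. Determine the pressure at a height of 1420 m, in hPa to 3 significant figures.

P ≈ 844 hPa

Barometric formula: P = P₀ exp(−z/H).
z/H = 1420.0/7884.0 = 0.18011; exp(−0.18011) = 0.83518.
P = 1010 × 0.83518 = 843.53 hPa.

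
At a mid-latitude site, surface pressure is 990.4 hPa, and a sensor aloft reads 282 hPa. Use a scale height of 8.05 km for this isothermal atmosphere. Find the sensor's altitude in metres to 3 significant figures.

z ≈ 10100 m

Invert the barometric formula: z = H ln(P₀/P).
P₀/P = 990.4/282 = 3.5121; ln(3.5121) = 1.2562.
z = 8050.0 × 1.2562 = 10112 m.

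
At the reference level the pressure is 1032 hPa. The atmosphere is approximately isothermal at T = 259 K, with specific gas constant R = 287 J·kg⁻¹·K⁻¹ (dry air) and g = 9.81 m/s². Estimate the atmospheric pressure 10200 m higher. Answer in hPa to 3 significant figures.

Scale height: H = RT/g = 287 × 259 / 9.81 = 7577.3 m.
Barometric formula: P = P₀ exp(−z/H).
z/H = 10200/7577.3 = 1.3461; exp(−1.3461) = 0.26025.
P = 1032 × 0.26025 = 268.58 hPa.

P ≈ 269 hPa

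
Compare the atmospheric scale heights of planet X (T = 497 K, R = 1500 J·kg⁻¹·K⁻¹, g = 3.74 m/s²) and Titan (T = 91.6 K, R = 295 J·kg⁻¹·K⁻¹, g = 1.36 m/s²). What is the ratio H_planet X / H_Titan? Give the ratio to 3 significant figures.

H_planet X/H_Titan ≈ 10.0

H = RT/g for each body.
H_planet X = 1500 × 497 / 3.74 = 199330 m.
H_Titan = 295 × 91.6 / 1.36 = 19869 m.
H_planet X/H_Titan = 199330/19869 = 10.032.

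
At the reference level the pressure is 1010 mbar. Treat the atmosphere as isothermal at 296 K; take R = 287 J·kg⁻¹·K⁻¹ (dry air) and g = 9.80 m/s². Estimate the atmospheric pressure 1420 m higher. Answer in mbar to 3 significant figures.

Scale height: H = RT/g = 287 × 296 / 9.80 = 8668.6 m.
Barometric formula: P = P₀ exp(−z/H).
z/H = 1420.0/8668.6 = 0.16381; exp(−0.16381) = 0.84890.
P = 1010 × 0.84890 = 857.39 mbar.

P ≈ 857 mbar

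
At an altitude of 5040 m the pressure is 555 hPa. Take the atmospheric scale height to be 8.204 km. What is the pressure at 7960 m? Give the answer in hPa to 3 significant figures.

Between two levels, P₂ = P₁ exp(−Δz/H) with Δz = z₂ − z₁.
Δz = 7960.0 − 5040.0 = 2920.0 m; Δz/H = 2920.0/8204.0 = 0.35592.
P₂ = 555 × exp(−0.35592) = 555 × 0.70053 = 388.79 hPa.

P ≈ 389 hPa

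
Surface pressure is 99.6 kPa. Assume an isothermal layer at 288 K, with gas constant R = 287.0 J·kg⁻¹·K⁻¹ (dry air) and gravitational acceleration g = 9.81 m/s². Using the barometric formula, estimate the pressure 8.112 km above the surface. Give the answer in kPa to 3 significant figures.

Scale height: H = RT/g = 287.0 × 288 / 9.81 = 8425.7 m.
Barometric formula: P = P₀ exp(−z/H).
z/H = 8112.0/8425.7 = 0.96277; exp(−0.96277) = 0.38183.
P = 99.6 × 0.38183 = 38.030 kPa.

P ≈ 38.0 kPa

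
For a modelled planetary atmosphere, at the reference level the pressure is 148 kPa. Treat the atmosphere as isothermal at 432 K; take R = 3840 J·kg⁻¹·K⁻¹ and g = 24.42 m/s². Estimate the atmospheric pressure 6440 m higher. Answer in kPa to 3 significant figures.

P ≈ 135 kPa

Scale height: H = RT/g = 3840 × 432 / 24.42 = 67931 m.
Barometric formula: P = P₀ exp(−z/H).
z/H = 6440.0/67931 = 0.094802; exp(−0.094802) = 0.90955.
P = 148 × 0.90955 = 134.61 kPa.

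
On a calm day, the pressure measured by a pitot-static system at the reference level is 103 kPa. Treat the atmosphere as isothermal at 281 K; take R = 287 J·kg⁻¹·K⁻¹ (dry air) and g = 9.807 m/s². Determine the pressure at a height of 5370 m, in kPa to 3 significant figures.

P ≈ 53.6 kPa

Scale height: H = RT/g = 287 × 281 / 9.807 = 8223.4 m.
Barometric formula: P = P₀ exp(−z/H).
z/H = 5370.0/8223.4 = 0.65301; exp(−0.65301) = 0.52048.
P = 103 × 0.52048 = 53.609 kPa.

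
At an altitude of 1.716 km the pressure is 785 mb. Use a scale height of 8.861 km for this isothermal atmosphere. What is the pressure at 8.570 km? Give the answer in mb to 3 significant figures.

Between two levels, P₂ = P₁ exp(−Δz/H) with Δz = z₂ − z₁.
Δz = 8570.0 − 1716.0 = 6854.0 m; Δz/H = 6854.0/8861.0 = 0.77350.
P₂ = 785 × exp(−0.77350) = 785 × 0.46140 = 362.20 mb.

P ≈ 362 mb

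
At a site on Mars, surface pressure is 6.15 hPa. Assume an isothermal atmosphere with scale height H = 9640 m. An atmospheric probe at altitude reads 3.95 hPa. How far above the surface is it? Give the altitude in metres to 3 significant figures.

z ≈ 4270 m

Invert the barometric formula: z = H ln(P₀/P).
P₀/P = 6.15/3.95 = 1.5570; ln(1.5570) = 0.44276.
z = 9640.0 × 0.44276 = 4268.2 m.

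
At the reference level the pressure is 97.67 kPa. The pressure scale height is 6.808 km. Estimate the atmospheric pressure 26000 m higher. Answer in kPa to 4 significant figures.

P ≈ 2.144 kPa

Barometric formula: P = P₀ exp(−z/H).
z/H = 26000/6808.0 = 3.8190; exp(−3.8190) = 0.021950.
P = 97.67 × 0.021950 = 2.1439 kPa.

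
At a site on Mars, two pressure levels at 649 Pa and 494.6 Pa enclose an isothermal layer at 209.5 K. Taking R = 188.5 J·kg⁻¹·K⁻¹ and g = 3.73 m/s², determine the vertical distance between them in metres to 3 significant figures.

Δz ≈ 2880 m

Hypsometric equation: Δz = (R T̄/g) ln(P₁/P₂).
R T̄/g = 188.5 × 209.5 / 3.73 = 10587 m.
ln(649/494.6) = ln(1.3122) = 0.27171.
Δz = 10587 × 0.27171 = 2876.6 m.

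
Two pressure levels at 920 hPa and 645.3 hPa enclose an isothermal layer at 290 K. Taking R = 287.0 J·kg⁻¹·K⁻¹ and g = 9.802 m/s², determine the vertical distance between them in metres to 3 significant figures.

Δz ≈ 3010 m

Hypsometric equation: Δz = (R T̄/g) ln(P₁/P₂).
R T̄/g = 287.0 × 290 / 9.802 = 8491.1 m.
ln(920/645.3) = ln(1.4257) = 0.35466.
Δz = 8491.1 × 0.35466 = 3011.5 m.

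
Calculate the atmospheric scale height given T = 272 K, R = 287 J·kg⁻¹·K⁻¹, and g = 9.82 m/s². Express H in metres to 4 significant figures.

The scale height of an isothermal atmosphere is H = RT/g.
H = 287 × 272 / 9.82 = 78064/9.82 = 7949.5 m.

H ≈ 7949 m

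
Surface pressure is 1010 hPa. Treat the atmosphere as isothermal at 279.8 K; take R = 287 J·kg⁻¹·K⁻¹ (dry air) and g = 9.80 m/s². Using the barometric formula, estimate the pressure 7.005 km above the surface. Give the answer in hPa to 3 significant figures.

Scale height: H = RT/g = 287 × 279.8 / 9.80 = 8194.1 m.
Barometric formula: P = P₀ exp(−z/H).
z/H = 7005.0/8194.1 = 0.85488; exp(−0.85488) = 0.42533.
P = 1010 × 0.42533 = 429.58 hPa.

P ≈ 430 hPa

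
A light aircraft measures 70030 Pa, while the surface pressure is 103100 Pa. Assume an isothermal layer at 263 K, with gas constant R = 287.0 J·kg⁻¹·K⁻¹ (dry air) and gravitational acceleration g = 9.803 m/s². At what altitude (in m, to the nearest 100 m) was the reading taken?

Scale height: H = RT/g = 287.0 × 263 / 9.803 = 7699.8 m.
Invert the barometric formula: z = H ln(P₀/P).
P₀/P = 103100/70030 = 1.4722; ln(1.4722) = 0.38676.
z = 7699.8 × 0.38676 = 2978.0 m.

z ≈ 3000 m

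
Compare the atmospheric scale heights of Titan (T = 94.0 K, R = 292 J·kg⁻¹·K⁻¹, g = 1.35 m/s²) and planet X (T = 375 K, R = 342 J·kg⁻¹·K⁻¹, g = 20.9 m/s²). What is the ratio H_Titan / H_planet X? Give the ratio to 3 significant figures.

H_Titan/H_planet X ≈ 3.31

H = RT/g for each body.
H_Titan = 292 × 94.0 / 1.35 = 20332 m.
H_planet X = 342 × 375 / 20.9 = 6136.4 m.
H_Titan/H_planet X = 20332/6136.4 = 3.3133.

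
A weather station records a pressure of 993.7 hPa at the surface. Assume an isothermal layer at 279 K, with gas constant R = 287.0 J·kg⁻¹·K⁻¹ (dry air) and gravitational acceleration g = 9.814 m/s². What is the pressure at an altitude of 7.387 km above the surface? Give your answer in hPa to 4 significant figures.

Scale height: H = RT/g = 287.0 × 279 / 9.814 = 8159.1 m.
Barometric formula: P = P₀ exp(−z/H).
z/H = 7387.0/8159.1 = 0.90537; exp(−0.90537) = 0.40439.
P = 993.7 × 0.40439 = 401.84 hPa.

P ≈ 401.8 hPa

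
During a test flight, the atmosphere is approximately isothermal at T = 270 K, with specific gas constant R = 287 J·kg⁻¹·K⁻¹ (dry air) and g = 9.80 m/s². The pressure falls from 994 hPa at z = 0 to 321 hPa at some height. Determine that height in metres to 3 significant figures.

Scale height: H = RT/g = 287 × 270 / 9.80 = 7907.1 m.
Invert the barometric formula: z = H ln(P₀/P).
P₀/P = 994/321 = 3.0966; ln(3.0966) = 1.1303.
z = 7907.1 × 1.1303 = 8937.4 m.

z ≈ 8940 m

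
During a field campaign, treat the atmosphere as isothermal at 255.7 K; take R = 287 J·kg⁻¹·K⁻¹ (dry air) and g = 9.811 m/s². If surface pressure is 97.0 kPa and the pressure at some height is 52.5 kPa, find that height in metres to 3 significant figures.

Scale height: H = RT/g = 287 × 255.7 / 9.811 = 7480.0 m.
Invert the barometric formula: z = H ln(P₀/P).
P₀/P = 97.0/52.5 = 1.8476; ln(1.8476) = 0.61389.
z = 7480.0 × 0.61389 = 4591.9 m.

z ≈ 4590 m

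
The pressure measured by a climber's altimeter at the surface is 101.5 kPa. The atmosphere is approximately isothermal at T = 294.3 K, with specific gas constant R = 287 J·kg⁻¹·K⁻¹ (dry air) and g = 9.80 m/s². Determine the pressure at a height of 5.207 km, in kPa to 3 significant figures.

Scale height: H = RT/g = 287 × 294.3 / 9.80 = 8618.8 m.
Barometric formula: P = P₀ exp(−z/H).
z/H = 5207.0/8618.8 = 0.60414; exp(−0.60414) = 0.54654.
P = 101.5 × 0.54654 = 55.474 kPa.

P ≈ 55.5 kPa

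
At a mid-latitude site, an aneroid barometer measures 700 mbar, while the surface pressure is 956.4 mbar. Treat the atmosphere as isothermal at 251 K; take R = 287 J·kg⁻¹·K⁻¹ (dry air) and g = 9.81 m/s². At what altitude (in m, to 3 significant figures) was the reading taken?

Scale height: H = RT/g = 287 × 251 / 9.81 = 7343.2 m.
Invert the barometric formula: z = H ln(P₀/P).
P₀/P = 956.4/700 = 1.3663; ln(1.3663) = 0.31211.
z = 7343.2 × 0.31211 = 2291.9 m.

z ≈ 2290 m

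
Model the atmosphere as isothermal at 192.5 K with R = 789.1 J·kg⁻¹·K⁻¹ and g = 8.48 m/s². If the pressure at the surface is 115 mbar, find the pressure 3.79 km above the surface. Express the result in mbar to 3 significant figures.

Scale height: H = RT/g = 789.1 × 192.5 / 8.48 = 17913 m.
Barometric formula: P = P₀ exp(−z/H).
z/H = 3790.0/17913 = 0.21158; exp(−0.21158) = 0.80930.
P = 115 × 0.80930 = 93.070 mbar.

P ≈ 93.1 mbar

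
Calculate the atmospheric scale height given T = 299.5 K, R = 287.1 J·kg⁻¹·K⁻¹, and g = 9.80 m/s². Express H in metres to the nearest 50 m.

H ≈ 8750 m

The scale height of an isothermal atmosphere is H = RT/g.
H = 287.1 × 299.5 / 9.80 = 85986/9.80 = 8774.1 m.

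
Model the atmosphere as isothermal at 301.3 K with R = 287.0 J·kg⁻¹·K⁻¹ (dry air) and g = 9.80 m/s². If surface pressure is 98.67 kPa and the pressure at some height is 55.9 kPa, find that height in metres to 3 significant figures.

Scale height: H = RT/g = 287.0 × 301.3 / 9.80 = 8823.8 m.
Invert the barometric formula: z = H ln(P₀/P).
P₀/P = 98.67/55.9 = 1.7651; ln(1.7651) = 0.56821.
z = 8823.8 × 0.56821 = 5013.8 m.

z ≈ 5010 m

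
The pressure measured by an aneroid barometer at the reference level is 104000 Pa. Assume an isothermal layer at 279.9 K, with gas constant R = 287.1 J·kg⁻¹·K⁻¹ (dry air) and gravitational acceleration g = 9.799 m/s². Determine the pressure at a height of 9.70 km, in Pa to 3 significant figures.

Scale height: H = RT/g = 287.1 × 279.9 / 9.799 = 8200.8 m.
Barometric formula: P = P₀ exp(−z/H).
z/H = 9700.0/8200.8 = 1.1828; exp(−1.1828) = 0.30642.
P = 104000 × 0.30642 = 31868 Pa.

P ≈ 31900 Pa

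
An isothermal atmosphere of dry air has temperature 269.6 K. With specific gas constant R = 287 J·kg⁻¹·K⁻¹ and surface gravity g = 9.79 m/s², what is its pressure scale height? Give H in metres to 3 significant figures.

H ≈ 7900 m

The scale height of an isothermal atmosphere is H = RT/g.
H = 287 × 269.6 / 9.79 = 77375/9.79 = 7903.5 m.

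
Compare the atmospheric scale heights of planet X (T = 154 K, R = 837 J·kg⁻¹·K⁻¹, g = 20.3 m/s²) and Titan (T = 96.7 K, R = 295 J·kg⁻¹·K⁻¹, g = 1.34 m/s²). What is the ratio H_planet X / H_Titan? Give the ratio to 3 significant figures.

H_planet X/H_Titan ≈ 0.298

H = RT/g for each body.
H_planet X = 837 × 154 / 20.3 = 6349.7 m.
H_Titan = 295 × 96.7 / 1.34 = 21288 m.
H_planet X/H_Titan = 6349.7/21288 = 0.29828.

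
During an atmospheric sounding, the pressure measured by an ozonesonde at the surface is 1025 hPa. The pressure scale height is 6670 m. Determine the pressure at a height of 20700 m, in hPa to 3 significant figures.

Barometric formula: P = P₀ exp(−z/H).
z/H = 20700/6670.0 = 3.1034; exp(−3.1034) = 0.044896.
P = 1025 × 0.044896 = 46.018 hPa.

P ≈ 46.0 hPa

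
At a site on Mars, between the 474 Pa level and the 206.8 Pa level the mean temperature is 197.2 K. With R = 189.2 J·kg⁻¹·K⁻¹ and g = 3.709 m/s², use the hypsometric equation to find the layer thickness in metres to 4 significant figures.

Hypsometric equation: Δz = (R T̄/g) ln(P₁/P₂).
R T̄/g = 189.2 × 197.2 / 3.709 = 10059 m.
ln(474/206.8) = ln(2.2921) = 0.82947.
Δz = 10059 × 0.82947 = 8343.6 m.

Δz ≈ 8344 m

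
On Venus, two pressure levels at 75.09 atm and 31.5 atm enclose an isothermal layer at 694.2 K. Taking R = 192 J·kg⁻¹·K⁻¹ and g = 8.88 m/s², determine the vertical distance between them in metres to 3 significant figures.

Δz ≈ 13000 m

Hypsometric equation: Δz = (R T̄/g) ln(P₁/P₂).
R T̄/g = 192 × 694.2 / 8.88 = 15010 m.
ln(75.09/31.5) = ln(2.3838) = 0.86870.
Δz = 15010 × 0.86870 = 13039 m.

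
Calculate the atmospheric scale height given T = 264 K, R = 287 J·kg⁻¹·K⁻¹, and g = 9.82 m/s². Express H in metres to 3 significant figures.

H ≈ 7720 m

The scale height of an isothermal atmosphere is H = RT/g.
H = 287 × 264 / 9.82 = 75768/9.82 = 7715.7 m.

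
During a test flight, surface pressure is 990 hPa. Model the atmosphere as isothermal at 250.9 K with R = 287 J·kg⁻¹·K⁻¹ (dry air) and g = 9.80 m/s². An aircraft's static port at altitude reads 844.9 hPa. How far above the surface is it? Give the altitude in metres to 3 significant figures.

z ≈ 1160 m

Scale height: H = RT/g = 287 × 250.9 / 9.80 = 7347.8 m.
Invert the barometric formula: z = H ln(P₀/P).
P₀/P = 990/844.9 = 1.1717; ln(1.1717) = 0.15846.
z = 7347.8 × 0.15846 = 1164.3 m.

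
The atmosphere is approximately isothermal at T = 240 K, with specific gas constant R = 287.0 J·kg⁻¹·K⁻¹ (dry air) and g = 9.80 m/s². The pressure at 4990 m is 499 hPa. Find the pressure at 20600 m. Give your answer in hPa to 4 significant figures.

Scale height: H = RT/g = 287.0 × 240 / 9.80 = 7028.6 m.
Between two levels, P₂ = P₁ exp(−Δz/H) with Δz = z₂ − z₁.
Δz = 20600 − 4990.0 = 15610 m; Δz/H = 15610/7028.6 = 2.2209.
P₂ = 499 × exp(−2.2209) = 499 × 0.10851 = 54.146 hPa.

P ≈ 54.15 hPa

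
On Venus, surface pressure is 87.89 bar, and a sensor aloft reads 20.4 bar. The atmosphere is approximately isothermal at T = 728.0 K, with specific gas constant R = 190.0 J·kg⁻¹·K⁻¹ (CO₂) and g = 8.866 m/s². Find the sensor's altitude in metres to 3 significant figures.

z ≈ 22800 m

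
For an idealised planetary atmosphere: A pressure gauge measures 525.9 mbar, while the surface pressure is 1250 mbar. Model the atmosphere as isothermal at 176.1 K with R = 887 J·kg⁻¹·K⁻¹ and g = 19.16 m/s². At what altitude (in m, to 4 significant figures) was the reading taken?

z ≈ 7058 m

Scale height: H = RT/g = 887 × 176.1 / 19.16 = 8152.4 m.
Invert the barometric formula: z = H ln(P₀/P).
P₀/P = 1250/525.9 = 2.3769; ln(2.3769) = 0.86580.
z = 8152.4 × 0.86580 = 7058.3 m.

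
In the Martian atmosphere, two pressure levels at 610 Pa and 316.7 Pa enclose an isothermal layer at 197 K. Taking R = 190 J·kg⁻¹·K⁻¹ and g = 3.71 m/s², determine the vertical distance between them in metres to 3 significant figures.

Hypsometric equation: Δz = (R T̄/g) ln(P₁/P₂).
R T̄/g = 190 × 197 / 3.71 = 10089 m.
ln(610/316.7) = ln(1.9261) = 0.65550.
Δz = 10089 × 0.65550 = 6613.3 m.

Δz ≈ 6610 m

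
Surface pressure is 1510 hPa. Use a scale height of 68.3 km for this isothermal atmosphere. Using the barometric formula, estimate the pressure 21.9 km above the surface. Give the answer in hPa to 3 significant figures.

P ≈ 1100 hPa

Barometric formula: P = P₀ exp(−z/H).
z/H = 21900/68300 = 0.32064; exp(−0.32064) = 0.72568.
P = 1510 × 0.72568 = 1095.8 hPa.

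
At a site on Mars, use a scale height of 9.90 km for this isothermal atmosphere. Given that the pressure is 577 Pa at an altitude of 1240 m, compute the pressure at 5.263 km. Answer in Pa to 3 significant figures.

Between two levels, P₂ = P₁ exp(−Δz/H) with Δz = z₂ − z₁.
Δz = 5263.0 − 1240.0 = 4023.0 m; Δz/H = 4023.0/9900.0 = 0.40636.
P₂ = 577 × exp(−0.40636) = 577 × 0.66607 = 384.32 Pa.

P ≈ 384 Pa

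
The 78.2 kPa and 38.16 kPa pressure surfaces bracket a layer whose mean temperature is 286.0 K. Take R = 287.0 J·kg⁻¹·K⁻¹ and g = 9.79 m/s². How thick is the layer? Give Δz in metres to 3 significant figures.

Δz ≈ 6020 m

Hypsometric equation: Δz = (R T̄/g) ln(P₁/P₂).
R T̄/g = 287.0 × 286.0 / 9.79 = 8384.3 m.
ln(78.2/38.16) = ln(2.0493) = 0.71750.
Δz = 8384.3 × 0.71750 = 6015.7 m.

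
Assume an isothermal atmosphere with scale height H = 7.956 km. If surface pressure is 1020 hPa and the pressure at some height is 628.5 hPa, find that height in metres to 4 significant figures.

z ≈ 3852 m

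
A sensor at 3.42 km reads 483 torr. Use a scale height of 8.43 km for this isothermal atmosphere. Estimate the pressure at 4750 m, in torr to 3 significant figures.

Between two levels, P₂ = P₁ exp(−Δz/H) with Δz = z₂ − z₁.
Δz = 4750.0 − 3420.0 = 1330.0 m; Δz/H = 1330.0/8430.0 = 0.15777.
P₂ = 483 × exp(−0.15777) = 483 × 0.85405 = 412.51 torr.

P ≈ 413 torr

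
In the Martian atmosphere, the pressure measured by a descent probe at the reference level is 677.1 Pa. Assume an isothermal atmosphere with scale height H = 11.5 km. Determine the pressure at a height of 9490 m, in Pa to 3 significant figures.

P ≈ 297 Pa

Barometric formula: P = P₀ exp(−z/H).
z/H = 9490.0/11500 = 0.82522; exp(−0.82522) = 0.43814.
P = 677.1 × 0.43814 = 296.66 Pa.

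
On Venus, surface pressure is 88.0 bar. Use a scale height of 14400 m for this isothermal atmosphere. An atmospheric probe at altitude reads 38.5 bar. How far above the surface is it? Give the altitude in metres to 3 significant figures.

z ≈ 11900 m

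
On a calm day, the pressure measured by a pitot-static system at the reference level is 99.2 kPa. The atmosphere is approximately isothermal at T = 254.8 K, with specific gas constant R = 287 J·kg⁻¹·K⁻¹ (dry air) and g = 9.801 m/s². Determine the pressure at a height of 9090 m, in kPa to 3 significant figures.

P ≈ 29.3 kPa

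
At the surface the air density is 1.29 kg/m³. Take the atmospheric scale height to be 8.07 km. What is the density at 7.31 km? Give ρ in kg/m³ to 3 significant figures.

In an isothermal atmosphere, density decays like pressure: ρ = ρ₀ exp(−z/H).
z/H = 7310.0/8070.0 = 0.90582; exp(−0.90582) = 0.40421.
ρ = 1.29 × 0.40421 = 0.52143 kg/m³.

ρ ≈ 0.521 kg/m³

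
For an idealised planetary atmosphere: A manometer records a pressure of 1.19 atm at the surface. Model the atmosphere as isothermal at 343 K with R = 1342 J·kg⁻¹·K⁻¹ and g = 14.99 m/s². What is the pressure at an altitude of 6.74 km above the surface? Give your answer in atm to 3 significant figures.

P ≈ 0.955 atm

Scale height: H = RT/g = 1342 × 343 / 14.99 = 30708 m.
Barometric formula: P = P₀ exp(−z/H).
z/H = 6740.0/30708 = 0.21949; exp(−0.21949) = 0.80293.
P = 1.19 × 0.80293 = 0.95549 atm.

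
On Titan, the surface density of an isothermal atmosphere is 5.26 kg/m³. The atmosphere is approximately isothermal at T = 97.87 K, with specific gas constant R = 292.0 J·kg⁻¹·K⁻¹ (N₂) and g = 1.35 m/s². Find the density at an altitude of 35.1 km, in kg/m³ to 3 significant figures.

ρ ≈ 1.00 kg/m³

Scale height: H = RT/g = 292.0 × 97.87 / 1.35 = 21169 m.
In an isothermal atmosphere, density decays like pressure: ρ = ρ₀ exp(−z/H).
z/H = 35100/21169 = 1.6581; exp(−1.6581) = 0.19050.
ρ = 5.26 × 0.19050 = 1.0020 kg/m³.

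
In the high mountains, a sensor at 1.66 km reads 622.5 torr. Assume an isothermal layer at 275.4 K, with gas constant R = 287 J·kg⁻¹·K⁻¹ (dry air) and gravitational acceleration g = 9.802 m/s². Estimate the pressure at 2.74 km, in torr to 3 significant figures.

P ≈ 544 torr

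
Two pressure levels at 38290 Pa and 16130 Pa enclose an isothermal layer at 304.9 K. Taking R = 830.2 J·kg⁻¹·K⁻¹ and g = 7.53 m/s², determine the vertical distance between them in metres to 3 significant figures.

Hypsometric equation: Δz = (R T̄/g) ln(P₁/P₂).
R T̄/g = 830.2 × 304.9 / 7.53 = 33616 m.
ln(38290/16130) = ln(2.3738) = 0.86449.
Δz = 33616 × 0.86449 = 29061 m.

Δz ≈ 29100 m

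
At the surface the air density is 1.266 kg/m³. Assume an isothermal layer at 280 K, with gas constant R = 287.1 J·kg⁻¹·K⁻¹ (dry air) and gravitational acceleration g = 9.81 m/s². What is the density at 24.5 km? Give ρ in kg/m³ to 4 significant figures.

Scale height: H = RT/g = 287.1 × 280 / 9.81 = 8194.5 m.
In an isothermal atmosphere, density decays like pressure: ρ = ρ₀ exp(−z/H).
z/H = 24500/8194.5 = 2.9898; exp(−2.9898) = 0.050297.
ρ = 1.266 × 0.050297 = 0.063676 kg/m³.

ρ ≈ 0.06368 kg/m³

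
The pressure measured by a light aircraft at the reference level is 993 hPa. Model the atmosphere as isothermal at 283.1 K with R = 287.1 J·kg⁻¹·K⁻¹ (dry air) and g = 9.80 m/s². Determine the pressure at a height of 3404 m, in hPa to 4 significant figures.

P ≈ 658.7 hPa

Scale height: H = RT/g = 287.1 × 283.1 / 9.80 = 8293.7 m.
Barometric formula: P = P₀ exp(−z/H).
z/H = 3404.0/8293.7 = 0.41043; exp(−0.41043) = 0.66336.
P = 993 × 0.66336 = 658.72 hPa.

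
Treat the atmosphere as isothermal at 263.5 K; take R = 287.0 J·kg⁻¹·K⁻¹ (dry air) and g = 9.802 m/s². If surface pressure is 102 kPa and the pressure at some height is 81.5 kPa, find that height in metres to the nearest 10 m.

z ≈ 1730 m

Scale height: H = RT/g = 287.0 × 263.5 / 9.802 = 7715.2 m.
Invert the barometric formula: z = H ln(P₀/P).
P₀/P = 102/81.5 = 1.2515; ln(1.2515) = 0.22434.
z = 7715.2 × 0.22434 = 1730.8 m.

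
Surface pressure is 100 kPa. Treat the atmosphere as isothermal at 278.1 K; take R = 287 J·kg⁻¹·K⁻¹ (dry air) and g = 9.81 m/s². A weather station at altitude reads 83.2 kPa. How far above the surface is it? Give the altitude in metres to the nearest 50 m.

Scale height: H = RT/g = 287 × 278.1 / 9.81 = 8136.1 m.
Invert the barometric formula: z = H ln(P₀/P).
P₀/P = 100/83.2 = 1.2019; ln(1.2019) = 0.18390.
z = 8136.1 × 0.18390 = 1496.2 m.

z ≈ 1500 m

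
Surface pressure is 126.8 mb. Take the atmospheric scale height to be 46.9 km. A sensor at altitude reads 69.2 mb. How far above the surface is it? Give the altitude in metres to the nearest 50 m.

z ≈ 28400 m

Invert the barometric formula: z = H ln(P₀/P).
P₀/P = 126.8/69.2 = 1.8324; ln(1.8324) = 0.60563.
z = 46900 × 0.60563 = 28404 m.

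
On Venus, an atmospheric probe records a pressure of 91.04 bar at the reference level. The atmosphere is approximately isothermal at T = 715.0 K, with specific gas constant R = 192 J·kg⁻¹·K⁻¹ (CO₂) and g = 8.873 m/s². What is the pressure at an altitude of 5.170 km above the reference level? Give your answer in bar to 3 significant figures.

P ≈ 65.2 bar

Scale height: H = RT/g = 192 × 715.0 / 8.873 = 15472 m.
Barometric formula: P = P₀ exp(−z/H).
z/H = 5170.0/15472 = 0.33415; exp(−0.33415) = 0.71595.
P = 91.04 × 0.71595 = 65.180 bar.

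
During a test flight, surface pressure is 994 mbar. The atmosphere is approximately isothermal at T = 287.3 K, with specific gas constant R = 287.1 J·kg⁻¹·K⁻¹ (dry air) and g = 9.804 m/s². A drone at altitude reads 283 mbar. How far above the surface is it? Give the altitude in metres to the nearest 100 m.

z ≈ 10600 m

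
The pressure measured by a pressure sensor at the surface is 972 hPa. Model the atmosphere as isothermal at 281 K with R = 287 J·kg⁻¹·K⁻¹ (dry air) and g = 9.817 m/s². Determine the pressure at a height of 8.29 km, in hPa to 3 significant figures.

Scale height: H = RT/g = 287 × 281 / 9.817 = 8215.0 m.
Barometric formula: P = P₀ exp(−z/H).
z/H = 8290.0/8215.0 = 1.0091; exp(−1.0091) = 0.36455.
P = 972 × 0.36455 = 354.34 hPa.

P ≈ 354 hPa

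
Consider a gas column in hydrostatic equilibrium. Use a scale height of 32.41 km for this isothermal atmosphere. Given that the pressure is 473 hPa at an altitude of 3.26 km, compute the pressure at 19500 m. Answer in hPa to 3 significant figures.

P ≈ 287 hPa

Between two levels, P₂ = P₁ exp(−Δz/H) with Δz = z₂ − z₁.
Δz = 19500 − 3260.0 = 16240 m; Δz/H = 16240/32410 = 0.50108.
P₂ = 473 × exp(−0.50108) = 473 × 0.60588 = 286.58 hPa.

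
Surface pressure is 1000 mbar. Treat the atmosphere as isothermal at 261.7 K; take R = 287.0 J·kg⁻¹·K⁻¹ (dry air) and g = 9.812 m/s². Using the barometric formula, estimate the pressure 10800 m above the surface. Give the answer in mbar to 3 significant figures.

P ≈ 244 mbar

Scale height: H = RT/g = 287.0 × 261.7 / 9.812 = 7654.7 m.
Barometric formula: P = P₀ exp(−z/H).
z/H = 10800/7654.7 = 1.4109; exp(−1.4109) = 0.24392.
P = 1000 × 0.24392 = 243.92 mbar.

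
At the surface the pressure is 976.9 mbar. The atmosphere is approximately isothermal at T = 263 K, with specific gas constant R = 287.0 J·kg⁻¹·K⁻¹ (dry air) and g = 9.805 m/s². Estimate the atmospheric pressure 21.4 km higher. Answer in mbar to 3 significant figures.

Scale height: H = RT/g = 287.0 × 263 / 9.805 = 7698.2 m.
Barometric formula: P = P₀ exp(−z/H).
z/H = 21400/7698.2 = 2.7799; exp(−2.7799) = 0.062045.
P = 976.9 × 0.062045 = 60.612 mbar.

P ≈ 60.6 mbar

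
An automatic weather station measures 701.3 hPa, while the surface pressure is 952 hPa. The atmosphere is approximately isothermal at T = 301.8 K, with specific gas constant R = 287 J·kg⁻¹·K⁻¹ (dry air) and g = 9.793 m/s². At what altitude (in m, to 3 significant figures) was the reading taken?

z ≈ 2700 m

Scale height: H = RT/g = 287 × 301.8 / 9.793 = 8844.7 m.
Invert the barometric formula: z = H ln(P₀/P).
P₀/P = 952/701.3 = 1.3575; ln(1.3575) = 0.30564.
z = 8844.7 × 0.30564 = 2703.3 m.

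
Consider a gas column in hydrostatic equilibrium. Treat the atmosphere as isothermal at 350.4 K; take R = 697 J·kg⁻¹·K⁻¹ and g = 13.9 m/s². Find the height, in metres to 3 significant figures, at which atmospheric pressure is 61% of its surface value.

Scale height: H = RT/g = 697 × 350.4 / 13.9 = 17570 m.
Set P/P₀ = exp(−z/H) = 0.61, so z = −H ln(0.61).
−ln(0.61) = 0.49430; z = 17570 × 0.49430 = 8684.9 m.

z ≈ 8680 m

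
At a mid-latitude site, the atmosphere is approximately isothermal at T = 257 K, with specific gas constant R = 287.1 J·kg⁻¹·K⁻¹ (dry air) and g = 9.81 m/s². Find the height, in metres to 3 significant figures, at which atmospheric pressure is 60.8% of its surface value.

z ≈ 3740 m

Scale height: H = RT/g = 287.1 × 257 / 9.81 = 7521.4 m.
Set P/P₀ = exp(−z/H) = 0.608, so z = −H ln(0.608).
−ln(0.608) = 0.49758; z = 7521.4 × 0.49758 = 3742.5 m.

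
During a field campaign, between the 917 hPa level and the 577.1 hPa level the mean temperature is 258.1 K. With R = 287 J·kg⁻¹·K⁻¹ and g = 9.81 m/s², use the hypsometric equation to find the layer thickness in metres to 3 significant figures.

Δz ≈ 3500 m

Hypsometric equation: Δz = (R T̄/g) ln(P₁/P₂).
R T̄/g = 287 × 258.1 / 9.81 = 7550.9 m.
ln(917/577.1) = ln(1.5890) = 0.46310.
Δz = 7550.9 × 0.46310 = 3496.8 m.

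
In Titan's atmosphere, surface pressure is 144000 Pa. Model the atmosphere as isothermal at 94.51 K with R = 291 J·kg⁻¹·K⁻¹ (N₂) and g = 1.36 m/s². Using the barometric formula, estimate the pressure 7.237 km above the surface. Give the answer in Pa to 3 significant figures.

P ≈ 101000 Pa

Scale height: H = RT/g = 291 × 94.51 / 1.36 = 20222 m.
Barometric formula: P = P₀ exp(−z/H).
z/H = 7237.0/20222 = 0.35788; exp(−0.35788) = 0.69916.
P = 144000 × 0.69916 = 100680 Pa.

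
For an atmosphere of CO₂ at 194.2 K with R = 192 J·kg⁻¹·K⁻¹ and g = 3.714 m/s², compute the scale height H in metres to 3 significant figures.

H ≈ 10000 m

The scale height of an isothermal atmosphere is H = RT/g.
H = 192 × 194.2 / 3.714 = 37286/3.714 = 10039 m.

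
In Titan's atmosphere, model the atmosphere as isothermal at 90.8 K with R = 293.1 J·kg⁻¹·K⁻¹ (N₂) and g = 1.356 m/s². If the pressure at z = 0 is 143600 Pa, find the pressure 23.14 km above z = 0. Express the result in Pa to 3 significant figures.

Scale height: H = RT/g = 293.1 × 90.8 / 1.356 = 19626 m.
Barometric formula: P = P₀ exp(−z/H).
z/H = 23140/19626 = 1.1790; exp(−1.1790) = 0.30759.
P = 143600 × 0.30759 = 44170 Pa.

P ≈ 44200 Pa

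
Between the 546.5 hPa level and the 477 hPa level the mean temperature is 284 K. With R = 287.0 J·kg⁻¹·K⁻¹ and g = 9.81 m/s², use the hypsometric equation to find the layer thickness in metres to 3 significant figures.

Δz ≈ 1130 m

Hypsometric equation: Δz = (R T̄/g) ln(P₁/P₂).
R T̄/g = 287.0 × 284 / 9.81 = 8308.7 m.
ln(546.5/477) = ln(1.1457) = 0.13602.
Δz = 8308.7 × 0.13602 = 1130.1 m.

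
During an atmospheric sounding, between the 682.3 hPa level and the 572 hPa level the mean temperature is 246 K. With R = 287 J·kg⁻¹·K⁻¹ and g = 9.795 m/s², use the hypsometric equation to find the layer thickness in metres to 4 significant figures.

Hypsometric equation: Δz = (R T̄/g) ln(P₁/P₂).
R T̄/g = 287 × 246 / 9.795 = 7208.0 m.
ln(682.3/572) = ln(1.1928) = 0.17630.
Δz = 7208.0 × 0.17630 = 1270.8 m.

Δz ≈ 1271 m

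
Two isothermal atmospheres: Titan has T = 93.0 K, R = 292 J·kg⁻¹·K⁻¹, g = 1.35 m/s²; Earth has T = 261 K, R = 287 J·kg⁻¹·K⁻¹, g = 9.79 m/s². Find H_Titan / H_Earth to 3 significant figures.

H_Titan/H_Earth ≈ 2.63

H = RT/g for each body.
H_Titan = 292 × 93.0 / 1.35 = 20116 m.
H_Earth = 287 × 261 / 9.79 = 7651.4 m.
H_Titan/H_Earth = 20116/7651.4 = 2.6291.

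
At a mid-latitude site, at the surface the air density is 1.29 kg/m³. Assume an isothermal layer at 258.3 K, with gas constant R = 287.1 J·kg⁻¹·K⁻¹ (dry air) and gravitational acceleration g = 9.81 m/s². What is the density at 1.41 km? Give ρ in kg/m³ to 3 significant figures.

Scale height: H = RT/g = 287.1 × 258.3 / 9.81 = 7559.4 m.
In an isothermal atmosphere, density decays like pressure: ρ = ρ₀ exp(−z/H).
z/H = 1410.0/7559.4 = 0.18652; exp(−0.18652) = 0.82984.
ρ = 1.29 × 0.82984 = 1.0705 kg/m³.

ρ ≈ 1.07 kg/m³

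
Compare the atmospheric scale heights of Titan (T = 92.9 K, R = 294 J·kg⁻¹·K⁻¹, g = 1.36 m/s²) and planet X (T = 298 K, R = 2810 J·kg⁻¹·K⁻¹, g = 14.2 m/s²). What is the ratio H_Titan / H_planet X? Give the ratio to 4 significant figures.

H = RT/g for each body.
H_Titan = 294 × 92.9 / 1.36 = 20083 m.
H_planet X = 2810 × 298 / 14.2 = 58970 m.
H_Titan/H_planet X = 20083/58970 = 0.34056.

H_Titan/H_planet X ≈ 0.3406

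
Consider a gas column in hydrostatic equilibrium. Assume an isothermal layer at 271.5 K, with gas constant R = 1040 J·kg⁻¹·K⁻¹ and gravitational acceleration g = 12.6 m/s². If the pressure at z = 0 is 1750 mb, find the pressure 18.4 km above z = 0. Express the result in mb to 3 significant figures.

Scale height: H = RT/g = 1040 × 271.5 / 12.6 = 22410 m.
Barometric formula: P = P₀ exp(−z/H).
z/H = 18400/22410 = 0.82106; exp(−0.82106) = 0.43997.
P = 1750 × 0.43997 = 769.95 mb.

P ≈ 770 mb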